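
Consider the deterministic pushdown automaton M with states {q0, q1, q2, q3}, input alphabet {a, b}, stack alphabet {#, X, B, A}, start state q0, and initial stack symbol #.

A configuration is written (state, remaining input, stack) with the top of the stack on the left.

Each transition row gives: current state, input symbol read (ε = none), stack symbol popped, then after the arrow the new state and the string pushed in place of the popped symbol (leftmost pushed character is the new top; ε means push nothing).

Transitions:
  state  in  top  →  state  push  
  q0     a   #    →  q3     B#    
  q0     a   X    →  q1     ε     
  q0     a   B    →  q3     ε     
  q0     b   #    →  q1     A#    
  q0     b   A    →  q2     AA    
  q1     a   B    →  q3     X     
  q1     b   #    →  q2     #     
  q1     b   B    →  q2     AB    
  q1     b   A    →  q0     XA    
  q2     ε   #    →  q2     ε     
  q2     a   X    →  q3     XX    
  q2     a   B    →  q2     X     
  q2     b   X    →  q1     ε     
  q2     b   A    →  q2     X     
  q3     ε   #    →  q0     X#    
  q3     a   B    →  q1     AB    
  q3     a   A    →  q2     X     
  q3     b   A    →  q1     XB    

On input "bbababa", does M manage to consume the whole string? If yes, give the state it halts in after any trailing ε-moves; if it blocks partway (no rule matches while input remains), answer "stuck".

q1

(q0, bbababa, #)
  read b, top #: go to q1, push A# → (q1, bababa, A#)
  read b, top A: go to q0, push XA → (q0, ababa, XA#)
  read a, top X: go to q1, push ε → (q1, baba, A#)
  read b, top A: go to q0, push XA → (q0, aba, XA#)
  read a, top X: go to q1, push ε → (q1, ba, A#)
  read b, top A: go to q0, push XA → (q0, a, XA#)
  read a, top X: go to q1, push ε → (q1, ε, A#)
All input consumed; M is in state q1.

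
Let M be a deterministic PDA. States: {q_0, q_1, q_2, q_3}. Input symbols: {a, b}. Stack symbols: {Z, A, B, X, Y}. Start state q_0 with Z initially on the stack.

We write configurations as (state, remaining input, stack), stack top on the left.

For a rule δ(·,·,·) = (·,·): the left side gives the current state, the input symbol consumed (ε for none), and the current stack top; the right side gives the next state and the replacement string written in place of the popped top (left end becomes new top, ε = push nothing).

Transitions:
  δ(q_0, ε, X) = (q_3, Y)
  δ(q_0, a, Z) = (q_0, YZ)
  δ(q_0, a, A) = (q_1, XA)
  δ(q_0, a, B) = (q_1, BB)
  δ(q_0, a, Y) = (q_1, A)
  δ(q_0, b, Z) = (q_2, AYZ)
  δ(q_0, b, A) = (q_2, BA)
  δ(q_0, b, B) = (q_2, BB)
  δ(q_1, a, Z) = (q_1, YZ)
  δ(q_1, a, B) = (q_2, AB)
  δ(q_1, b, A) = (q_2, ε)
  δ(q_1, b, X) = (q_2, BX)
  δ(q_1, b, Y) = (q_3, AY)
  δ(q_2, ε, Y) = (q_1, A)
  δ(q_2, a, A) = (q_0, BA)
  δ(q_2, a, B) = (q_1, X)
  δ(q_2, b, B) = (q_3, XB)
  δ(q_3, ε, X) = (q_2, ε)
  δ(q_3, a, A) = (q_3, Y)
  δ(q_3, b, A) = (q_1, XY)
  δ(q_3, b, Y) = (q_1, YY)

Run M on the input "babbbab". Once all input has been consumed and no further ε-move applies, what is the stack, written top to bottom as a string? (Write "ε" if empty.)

BXBAYZ

(q_0, babbbab, Z)
  read b, top Z: go to q_2, push AYZ → (q_2, abbbab, AYZ)
  read a, top A: go to q_0, push BA → (q_0, bbbab, BAYZ)
  read b, top B: go to q_2, push BB → (q_2, bbab, BBAYZ)
  read b, top B: go to q_3, push XB → (q_3, bab, XBBAYZ)
  ε-move, top X: go to q_2, push ε → (q_2, bab, BBAYZ)
  read b, top B: go to q_3, push XB → (q_3, ab, XBBAYZ)
  ε-move, top X: go to q_2, push ε → (q_2, ab, BBAYZ)
  read a, top B: go to q_1, push X → (q_1, b, XBAYZ)
  read b, top X: go to q_2, push BX → (q_2, ε, BXBAYZ)
All input consumed in state q_2 with stack BXBAYZ.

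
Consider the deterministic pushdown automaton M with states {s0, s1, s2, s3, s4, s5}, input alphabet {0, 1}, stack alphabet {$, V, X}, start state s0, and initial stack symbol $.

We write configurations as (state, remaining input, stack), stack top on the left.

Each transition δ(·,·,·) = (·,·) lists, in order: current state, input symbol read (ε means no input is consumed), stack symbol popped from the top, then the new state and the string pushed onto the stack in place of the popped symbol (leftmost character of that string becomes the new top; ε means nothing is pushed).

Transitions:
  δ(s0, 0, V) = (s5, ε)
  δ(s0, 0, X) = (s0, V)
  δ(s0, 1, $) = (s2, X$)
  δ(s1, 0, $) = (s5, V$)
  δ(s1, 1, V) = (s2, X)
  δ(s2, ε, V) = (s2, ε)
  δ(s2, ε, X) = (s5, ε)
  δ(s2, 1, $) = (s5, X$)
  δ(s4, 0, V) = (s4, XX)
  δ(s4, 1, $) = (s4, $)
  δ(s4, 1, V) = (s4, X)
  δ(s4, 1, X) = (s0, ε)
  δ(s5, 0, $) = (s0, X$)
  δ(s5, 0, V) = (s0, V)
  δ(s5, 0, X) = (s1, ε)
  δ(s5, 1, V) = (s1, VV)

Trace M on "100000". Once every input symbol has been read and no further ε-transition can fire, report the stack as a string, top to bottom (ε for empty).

(s0, 100000, $)
  read 1, top $: go to s2, push X$ → (s2, 00000, X$)
  ε-move, top X: go to s5, push ε → (s5, 00000, $)
  read 0, top $: go to s0, push X$ → (s0, 0000, X$)
  read 0, top X: go to s0, push V → (s0, 000, V$)
  read 0, top V: go to s5, push ε → (s5, 00, $)
  read 0, top $: go to s0, push X$ → (s0, 0, X$)
  read 0, top X: go to s0, push V → (s0, ε, V$)
All input consumed in state s0 with stack V$.

V$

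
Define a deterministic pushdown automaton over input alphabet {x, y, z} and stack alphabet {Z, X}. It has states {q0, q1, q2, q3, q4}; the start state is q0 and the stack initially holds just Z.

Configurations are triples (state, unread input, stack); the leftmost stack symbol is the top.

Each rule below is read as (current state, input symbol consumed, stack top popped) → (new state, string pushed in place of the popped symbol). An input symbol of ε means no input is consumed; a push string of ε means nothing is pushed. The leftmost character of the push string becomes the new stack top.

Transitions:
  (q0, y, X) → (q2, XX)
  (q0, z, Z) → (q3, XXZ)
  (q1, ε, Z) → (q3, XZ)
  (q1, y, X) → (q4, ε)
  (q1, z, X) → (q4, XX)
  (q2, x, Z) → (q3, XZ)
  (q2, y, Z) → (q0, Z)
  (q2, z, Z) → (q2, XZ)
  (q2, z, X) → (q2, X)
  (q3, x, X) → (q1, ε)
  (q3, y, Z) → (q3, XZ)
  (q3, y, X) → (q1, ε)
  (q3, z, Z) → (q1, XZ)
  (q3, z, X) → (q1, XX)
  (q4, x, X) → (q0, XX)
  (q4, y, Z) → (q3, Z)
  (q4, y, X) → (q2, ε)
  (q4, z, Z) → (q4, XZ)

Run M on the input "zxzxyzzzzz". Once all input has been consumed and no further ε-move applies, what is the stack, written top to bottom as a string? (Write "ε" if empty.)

(q0, zxzxyzzzzz, Z) ⊢ (q3, xzxyzzzzz, XXZ) ⊢ (q1, zxyzzzzz, XZ) ⊢ (q4, xyzzzzz, XXZ) ⊢ (q0, yzzzzz, XXXZ) ⊢ (q2, zzzzz, XXXXZ) ⊢ (q2, zzzz, XXXXZ) ⊢ (q2, zzz, XXXXZ) ⊢ (q2, zz, XXXXZ) ⊢ (q2, z, XXXXZ) ⊢ (q2, ε, XXXXZ)
All input consumed in state q2 with stack XXXXZ.

XXXXZ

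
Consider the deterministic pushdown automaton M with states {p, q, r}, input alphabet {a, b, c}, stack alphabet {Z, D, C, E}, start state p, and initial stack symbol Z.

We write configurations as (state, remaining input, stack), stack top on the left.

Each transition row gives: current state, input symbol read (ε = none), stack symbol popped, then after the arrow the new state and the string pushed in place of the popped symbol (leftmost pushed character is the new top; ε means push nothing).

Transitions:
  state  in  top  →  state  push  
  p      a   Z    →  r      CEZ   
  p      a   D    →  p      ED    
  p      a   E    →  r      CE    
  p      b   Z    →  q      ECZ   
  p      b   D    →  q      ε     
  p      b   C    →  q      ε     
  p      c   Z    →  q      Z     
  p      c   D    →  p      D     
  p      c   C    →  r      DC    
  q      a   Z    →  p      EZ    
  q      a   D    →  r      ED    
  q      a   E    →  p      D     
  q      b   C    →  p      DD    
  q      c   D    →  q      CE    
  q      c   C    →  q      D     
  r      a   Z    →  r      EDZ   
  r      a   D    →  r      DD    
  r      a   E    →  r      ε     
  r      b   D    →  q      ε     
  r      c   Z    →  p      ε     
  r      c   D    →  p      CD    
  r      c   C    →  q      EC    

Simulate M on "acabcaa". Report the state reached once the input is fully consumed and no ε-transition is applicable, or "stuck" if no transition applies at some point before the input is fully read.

r

(p, acabcaa, Z)
  read a, top Z: go to r, push CEZ → (r, cabcaa, CEZ)
  read c, top C: go to q, push EC → (q, abcaa, ECEZ)
  read a, top E: go to p, push D → (p, bcaa, DCEZ)
  read b, top D: go to q, push ε → (q, caa, CEZ)
  read c, top C: go to q, push D → (q, aa, DEZ)
  read a, top D: go to r, push ED → (r, a, EDEZ)
  read a, top E: go to r, push ε → (r, ε, DEZ)
All input consumed; M is in state r.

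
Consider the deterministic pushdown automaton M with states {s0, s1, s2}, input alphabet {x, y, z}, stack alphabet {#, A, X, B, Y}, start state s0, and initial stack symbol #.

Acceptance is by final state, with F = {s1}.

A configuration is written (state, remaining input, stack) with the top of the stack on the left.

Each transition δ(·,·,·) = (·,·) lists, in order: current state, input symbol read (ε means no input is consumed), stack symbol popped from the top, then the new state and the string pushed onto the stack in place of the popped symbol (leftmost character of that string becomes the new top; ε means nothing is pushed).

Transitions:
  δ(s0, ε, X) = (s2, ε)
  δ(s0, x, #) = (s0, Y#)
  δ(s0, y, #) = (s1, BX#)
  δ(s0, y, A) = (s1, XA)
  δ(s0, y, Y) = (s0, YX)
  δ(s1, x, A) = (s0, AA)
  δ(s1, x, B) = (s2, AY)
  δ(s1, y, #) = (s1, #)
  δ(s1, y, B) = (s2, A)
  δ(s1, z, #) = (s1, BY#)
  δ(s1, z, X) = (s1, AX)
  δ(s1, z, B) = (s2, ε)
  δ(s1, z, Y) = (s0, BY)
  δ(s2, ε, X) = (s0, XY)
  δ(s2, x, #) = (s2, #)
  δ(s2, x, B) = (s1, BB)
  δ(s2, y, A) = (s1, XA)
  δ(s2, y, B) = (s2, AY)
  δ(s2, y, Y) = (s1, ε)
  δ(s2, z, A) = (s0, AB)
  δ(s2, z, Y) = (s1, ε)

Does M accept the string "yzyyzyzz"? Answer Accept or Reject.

(s0, yzyyzyzz, #) ⊢ (s1, zyyzyzz, BX#) ⊢ (s2, yyzyzz, X#) ⊢ (s0, yyzyzz, XY#) ⊢ (s2, yyzyzz, Y#) ⊢ (s1, yzyzz, #) ⊢ (s1, zyzz, #) ⊢ (s1, yzz, BY#) ⊢ (s2, zz, AY#) ⊢ (s0, z, ABY#)
No transition applies at (s0, z, ABY#); input not fully consumed.

Reject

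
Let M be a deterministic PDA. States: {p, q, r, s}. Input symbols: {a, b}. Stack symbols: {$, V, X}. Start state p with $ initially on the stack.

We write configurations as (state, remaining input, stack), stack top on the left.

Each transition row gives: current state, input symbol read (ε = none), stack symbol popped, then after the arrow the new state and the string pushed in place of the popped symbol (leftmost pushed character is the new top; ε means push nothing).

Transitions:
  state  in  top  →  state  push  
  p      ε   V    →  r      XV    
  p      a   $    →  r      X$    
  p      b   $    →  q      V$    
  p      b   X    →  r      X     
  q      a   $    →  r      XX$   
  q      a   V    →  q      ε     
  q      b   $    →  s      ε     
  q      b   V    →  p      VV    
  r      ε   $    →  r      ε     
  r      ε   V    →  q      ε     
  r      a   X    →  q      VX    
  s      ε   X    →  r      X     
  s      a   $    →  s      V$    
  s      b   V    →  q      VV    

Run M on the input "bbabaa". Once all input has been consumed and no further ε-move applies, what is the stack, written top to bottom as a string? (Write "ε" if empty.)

(p, bbabaa, $)
  read b, top $: go to q, push V$ → (q, babaa, V$)
  read b, top V: go to p, push VV → (p, abaa, VV$)
  ε-move, top V: go to r, push XV → (r, abaa, XVV$)
  read a, top X: go to q, push VX → (q, baa, VXVV$)
  read b, top V: go to p, push VV → (p, aa, VVXVV$)
  ε-move, top V: go to r, push XV → (r, aa, XVVXVV$)
  read a, top X: go to q, push VX → (q, a, VXVVXVV$)
  read a, top V: go to q, push ε → (q, ε, XVVXVV$)
All input consumed in state q with stack XVVXVV$.

XVVXVV$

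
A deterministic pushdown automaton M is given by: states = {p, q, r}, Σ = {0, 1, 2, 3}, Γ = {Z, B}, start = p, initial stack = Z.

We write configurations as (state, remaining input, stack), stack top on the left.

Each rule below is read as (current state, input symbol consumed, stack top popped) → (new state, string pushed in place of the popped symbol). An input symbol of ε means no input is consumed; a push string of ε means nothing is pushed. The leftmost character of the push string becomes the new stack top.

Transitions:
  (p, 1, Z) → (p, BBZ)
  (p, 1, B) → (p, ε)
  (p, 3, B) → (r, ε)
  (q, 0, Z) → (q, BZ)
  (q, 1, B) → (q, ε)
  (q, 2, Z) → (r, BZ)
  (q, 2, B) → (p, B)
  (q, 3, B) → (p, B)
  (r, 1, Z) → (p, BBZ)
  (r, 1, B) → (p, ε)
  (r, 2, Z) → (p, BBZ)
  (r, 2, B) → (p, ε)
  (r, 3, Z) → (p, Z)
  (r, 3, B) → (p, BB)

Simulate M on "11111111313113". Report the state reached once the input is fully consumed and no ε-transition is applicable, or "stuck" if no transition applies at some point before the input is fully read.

r

(p, 11111111313113, Z)
  read 1, top Z: go to p, push BBZ → (p, 1111111313113, BBZ)
  read 1, top B: go to p, push ε → (p, 111111313113, BZ)
  read 1, top B: go to p, push ε → (p, 11111313113, Z)
  read 1, top Z: go to p, push BBZ → (p, 1111313113, BBZ)
  read 1, top B: go to p, push ε → (p, 111313113, BZ)
  read 1, top B: go to p, push ε → (p, 11313113, Z)
  read 1, top Z: go to p, push BBZ → (p, 1313113, BBZ)
  read 1, top B: go to p, push ε → (p, 313113, BZ)
  read 3, top B: go to r, push ε → (r, 13113, Z)
  read 1, top Z: go to p, push BBZ → (p, 3113, BBZ)
  read 3, top B: go to r, push ε → (r, 113, BZ)
  read 1, top B: go to p, push ε → (p, 13, Z)
  read 1, top Z: go to p, push BBZ → (p, 3, BBZ)
  read 3, top B: go to r, push ε → (r, ε, BZ)
All input consumed; M is in state r.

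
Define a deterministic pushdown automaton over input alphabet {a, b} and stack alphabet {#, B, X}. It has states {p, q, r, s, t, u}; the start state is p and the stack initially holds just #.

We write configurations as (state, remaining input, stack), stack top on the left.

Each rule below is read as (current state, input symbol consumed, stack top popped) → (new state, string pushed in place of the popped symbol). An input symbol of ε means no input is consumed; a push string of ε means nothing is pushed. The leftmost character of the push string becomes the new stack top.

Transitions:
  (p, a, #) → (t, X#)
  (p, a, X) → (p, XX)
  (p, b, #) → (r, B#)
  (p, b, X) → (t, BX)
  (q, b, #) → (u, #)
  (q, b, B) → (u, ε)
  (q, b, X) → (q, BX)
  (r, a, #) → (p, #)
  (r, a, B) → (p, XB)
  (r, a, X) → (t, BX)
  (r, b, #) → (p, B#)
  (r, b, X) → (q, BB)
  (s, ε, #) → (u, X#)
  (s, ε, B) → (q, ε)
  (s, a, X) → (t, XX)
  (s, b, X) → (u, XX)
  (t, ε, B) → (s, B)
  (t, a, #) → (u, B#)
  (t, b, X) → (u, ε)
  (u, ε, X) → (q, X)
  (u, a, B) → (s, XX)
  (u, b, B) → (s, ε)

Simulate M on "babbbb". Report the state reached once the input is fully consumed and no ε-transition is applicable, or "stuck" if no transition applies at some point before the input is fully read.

q

(p, babbbb, #)
  read b, top #: go to r, push B# → (r, abbbb, B#)
  read a, top B: go to p, push XB → (p, bbbb, XB#)
  read b, top X: go to t, push BX → (t, bbb, BXB#)
  ε-move, top B: go to s, push B → (s, bbb, BXB#)
  ε-move, top B: go to q, push ε → (q, bbb, XB#)
  read b, top X: go to q, push BX → (q, bb, BXB#)
  read b, top B: go to u, push ε → (u, b, XB#)
  ε-move, top X: go to q, push X → (q, b, XB#)
  read b, top X: go to q, push BX → (q, ε, BXB#)
All input consumed; M is in state q.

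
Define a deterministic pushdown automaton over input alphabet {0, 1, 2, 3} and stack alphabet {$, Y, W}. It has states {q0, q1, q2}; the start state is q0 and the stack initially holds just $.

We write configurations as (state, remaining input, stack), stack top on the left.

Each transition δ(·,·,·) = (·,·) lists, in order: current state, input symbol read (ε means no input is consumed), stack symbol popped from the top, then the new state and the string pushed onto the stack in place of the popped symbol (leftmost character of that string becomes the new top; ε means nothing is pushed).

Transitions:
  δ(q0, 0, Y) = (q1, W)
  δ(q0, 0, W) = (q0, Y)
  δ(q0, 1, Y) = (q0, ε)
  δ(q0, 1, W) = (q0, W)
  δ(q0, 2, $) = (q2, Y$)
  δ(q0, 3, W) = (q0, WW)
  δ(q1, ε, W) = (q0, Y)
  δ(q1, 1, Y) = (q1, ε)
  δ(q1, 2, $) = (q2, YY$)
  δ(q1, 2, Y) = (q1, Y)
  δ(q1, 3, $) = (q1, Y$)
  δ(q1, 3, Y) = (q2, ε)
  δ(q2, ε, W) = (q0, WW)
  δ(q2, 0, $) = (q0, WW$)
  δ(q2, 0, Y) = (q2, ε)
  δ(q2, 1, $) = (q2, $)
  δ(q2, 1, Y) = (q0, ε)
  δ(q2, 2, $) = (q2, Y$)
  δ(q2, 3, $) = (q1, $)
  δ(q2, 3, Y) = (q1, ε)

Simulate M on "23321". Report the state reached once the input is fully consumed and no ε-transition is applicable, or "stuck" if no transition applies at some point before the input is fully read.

(q0, 23321, $)
  read 2, top $: go to q2, push Y$ → (q2, 3321, Y$)
  read 3, top Y: go to q1, push ε → (q1, 321, $)
  read 3, top $: go to q1, push Y$ → (q1, 21, Y$)
  read 2, top Y: go to q1, push Y → (q1, 1, Y$)
  read 1, top Y: go to q1, push ε → (q1, ε, $)
All input consumed; M is in state q1.

q1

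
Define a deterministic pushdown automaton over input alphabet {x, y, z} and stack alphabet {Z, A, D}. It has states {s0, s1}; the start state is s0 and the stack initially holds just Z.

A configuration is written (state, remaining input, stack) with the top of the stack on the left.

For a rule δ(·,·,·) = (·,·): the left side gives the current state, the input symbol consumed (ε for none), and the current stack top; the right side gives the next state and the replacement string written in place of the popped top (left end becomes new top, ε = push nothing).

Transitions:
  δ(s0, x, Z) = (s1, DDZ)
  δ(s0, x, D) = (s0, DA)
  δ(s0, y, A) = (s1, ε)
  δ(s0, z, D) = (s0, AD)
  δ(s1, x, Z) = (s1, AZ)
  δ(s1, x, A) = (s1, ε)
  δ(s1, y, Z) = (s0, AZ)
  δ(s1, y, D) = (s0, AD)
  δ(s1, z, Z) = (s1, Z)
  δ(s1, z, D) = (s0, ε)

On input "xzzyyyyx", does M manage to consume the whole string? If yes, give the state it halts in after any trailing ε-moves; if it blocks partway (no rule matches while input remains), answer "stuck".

(s0, xzzyyyyx, Z) ⊢ (s1, zzyyyyx, DDZ) ⊢ (s0, zyyyyx, DZ) ⊢ (s0, yyyyx, ADZ) ⊢ (s1, yyyx, DZ) ⊢ (s0, yyx, ADZ) ⊢ (s1, yx, DZ) ⊢ (s0, x, ADZ)
No transition for (s0, x, top A); M blocks with input x remaining.

stuck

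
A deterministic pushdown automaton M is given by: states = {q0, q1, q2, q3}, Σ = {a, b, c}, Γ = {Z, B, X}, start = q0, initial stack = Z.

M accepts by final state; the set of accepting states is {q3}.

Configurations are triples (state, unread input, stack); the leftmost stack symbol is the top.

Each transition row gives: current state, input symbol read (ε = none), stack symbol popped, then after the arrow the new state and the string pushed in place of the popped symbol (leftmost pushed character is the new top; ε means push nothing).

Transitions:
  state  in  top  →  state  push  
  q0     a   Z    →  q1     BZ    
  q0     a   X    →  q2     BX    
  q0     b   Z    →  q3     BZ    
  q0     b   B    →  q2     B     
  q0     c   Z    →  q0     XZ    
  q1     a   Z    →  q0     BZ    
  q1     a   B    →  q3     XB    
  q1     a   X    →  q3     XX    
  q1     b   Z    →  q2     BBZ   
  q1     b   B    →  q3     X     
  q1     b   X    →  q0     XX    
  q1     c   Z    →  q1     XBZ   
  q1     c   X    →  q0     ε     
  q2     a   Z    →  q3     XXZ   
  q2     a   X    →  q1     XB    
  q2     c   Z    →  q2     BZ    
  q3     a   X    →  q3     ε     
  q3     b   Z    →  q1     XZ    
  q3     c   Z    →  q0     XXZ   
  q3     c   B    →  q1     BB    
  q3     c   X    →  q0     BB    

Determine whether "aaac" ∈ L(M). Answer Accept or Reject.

Reject

(q0, aaac, Z)
  read a, top Z: go to q1, push BZ → (q1, aac, BZ)
  read a, top B: go to q3, push XB → (q3, ac, XBZ)
  read a, top X: go to q3, push ε → (q3, c, BZ)
  read c, top B: go to q1, push BB → (q1, ε, BBZ)
All input consumed; state q1 ∉ F and no further ε-move applies.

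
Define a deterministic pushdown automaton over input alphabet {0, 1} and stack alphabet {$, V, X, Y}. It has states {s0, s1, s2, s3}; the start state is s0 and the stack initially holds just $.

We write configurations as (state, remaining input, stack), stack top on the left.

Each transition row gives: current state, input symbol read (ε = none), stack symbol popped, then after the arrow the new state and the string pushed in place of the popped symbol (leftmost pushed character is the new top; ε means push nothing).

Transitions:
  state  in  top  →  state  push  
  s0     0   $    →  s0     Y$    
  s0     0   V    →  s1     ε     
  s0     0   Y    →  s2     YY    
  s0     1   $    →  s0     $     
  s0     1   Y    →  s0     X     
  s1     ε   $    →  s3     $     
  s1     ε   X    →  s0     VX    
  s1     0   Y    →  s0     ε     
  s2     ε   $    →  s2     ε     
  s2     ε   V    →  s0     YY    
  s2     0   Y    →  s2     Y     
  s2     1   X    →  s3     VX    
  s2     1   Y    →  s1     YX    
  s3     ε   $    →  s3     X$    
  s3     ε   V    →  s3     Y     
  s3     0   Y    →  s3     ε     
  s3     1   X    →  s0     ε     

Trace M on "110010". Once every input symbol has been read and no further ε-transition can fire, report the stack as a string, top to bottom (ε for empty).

XY$

(s0, 110010, $)
  read 1, top $: go to s0, push $ → (s0, 10010, $)
  read 1, top $: go to s0, push $ → (s0, 0010, $)
  read 0, top $: go to s0, push Y$ → (s0, 010, Y$)
  read 0, top Y: go to s2, push YY → (s2, 10, YY$)
  read 1, top Y: go to s1, push YX → (s1, 0, YXY$)
  read 0, top Y: go to s0, push ε → (s0, ε, XY$)
All input consumed in state s0 with stack XY$.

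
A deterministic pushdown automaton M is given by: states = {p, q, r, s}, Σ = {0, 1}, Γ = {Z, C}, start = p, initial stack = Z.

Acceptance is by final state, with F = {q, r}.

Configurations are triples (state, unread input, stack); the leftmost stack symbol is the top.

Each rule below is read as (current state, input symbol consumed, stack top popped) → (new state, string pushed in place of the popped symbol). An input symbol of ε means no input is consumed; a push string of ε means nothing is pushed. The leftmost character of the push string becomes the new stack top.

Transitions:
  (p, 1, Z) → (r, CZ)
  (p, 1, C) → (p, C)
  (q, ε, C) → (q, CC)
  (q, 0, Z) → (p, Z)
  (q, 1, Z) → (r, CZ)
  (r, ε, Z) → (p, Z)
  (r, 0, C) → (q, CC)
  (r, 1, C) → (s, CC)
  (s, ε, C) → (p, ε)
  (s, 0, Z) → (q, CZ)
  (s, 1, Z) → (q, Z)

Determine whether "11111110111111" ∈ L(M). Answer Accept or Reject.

Reject

(p, 11111110111111, Z)
  read 1, top Z: go to r, push CZ → (r, 1111110111111, CZ)
  read 1, top C: go to s, push CC → (s, 111110111111, CCZ)
  ε-move, top C: go to p, push ε → (p, 111110111111, CZ)
  read 1, top C: go to p, push C → (p, 11110111111, CZ)
  read 1, top C: go to p, push C → (p, 1110111111, CZ)
  read 1, top C: go to p, push C → (p, 110111111, CZ)
  read 1, top C: go to p, push C → (p, 10111111, CZ)
  read 1, top C: go to p, push C → (p, 0111111, CZ)
No transition applies at (p, 0111111, CZ); input not fully consumed.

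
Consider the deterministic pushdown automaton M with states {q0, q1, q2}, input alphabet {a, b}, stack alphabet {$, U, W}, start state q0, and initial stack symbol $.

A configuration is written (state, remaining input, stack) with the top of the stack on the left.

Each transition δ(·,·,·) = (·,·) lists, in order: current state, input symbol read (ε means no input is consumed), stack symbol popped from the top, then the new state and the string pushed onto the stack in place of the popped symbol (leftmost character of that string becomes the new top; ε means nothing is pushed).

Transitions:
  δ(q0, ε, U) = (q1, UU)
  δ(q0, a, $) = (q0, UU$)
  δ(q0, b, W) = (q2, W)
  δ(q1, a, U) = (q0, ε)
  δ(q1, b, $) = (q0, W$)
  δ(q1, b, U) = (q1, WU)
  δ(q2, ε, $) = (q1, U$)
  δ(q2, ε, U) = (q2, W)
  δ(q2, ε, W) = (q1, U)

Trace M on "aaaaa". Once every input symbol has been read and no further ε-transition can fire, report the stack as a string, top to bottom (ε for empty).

(q0, aaaaa, $) ⊢ (q0, aaaa, UU$) ⊢ (q1, aaaa, UUU$) ⊢ (q0, aaa, UU$) ⊢ (q1, aaa, UUU$) ⊢ (q0, aa, UU$) ⊢ (q1, aa, UUU$) ⊢ (q0, a, UU$) ⊢ (q1, a, UUU$) ⊢ (q0, ε, UU$) ⊢ (q1, ε, UUU$)
All input consumed in state q1 with stack UUU$.

UUU$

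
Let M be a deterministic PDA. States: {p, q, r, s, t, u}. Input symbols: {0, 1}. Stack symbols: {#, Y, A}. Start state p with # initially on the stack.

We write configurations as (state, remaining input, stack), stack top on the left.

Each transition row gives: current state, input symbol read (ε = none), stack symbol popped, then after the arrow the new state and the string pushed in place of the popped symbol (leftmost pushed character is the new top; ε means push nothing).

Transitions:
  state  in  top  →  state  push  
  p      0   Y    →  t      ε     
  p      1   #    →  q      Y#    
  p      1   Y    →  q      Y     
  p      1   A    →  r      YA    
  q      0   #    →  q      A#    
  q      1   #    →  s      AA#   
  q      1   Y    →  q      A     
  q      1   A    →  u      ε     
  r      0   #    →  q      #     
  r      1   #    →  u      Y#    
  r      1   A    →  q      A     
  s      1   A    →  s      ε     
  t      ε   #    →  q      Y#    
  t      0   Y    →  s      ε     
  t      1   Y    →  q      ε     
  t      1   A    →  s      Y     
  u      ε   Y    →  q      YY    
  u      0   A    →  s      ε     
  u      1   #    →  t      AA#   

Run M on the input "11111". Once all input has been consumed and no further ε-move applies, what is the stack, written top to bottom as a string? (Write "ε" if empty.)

YA#

(p, 11111, #) ⊢ (q, 1111, Y#) ⊢ (q, 111, A#) ⊢ (u, 11, #) ⊢ (t, 1, AA#) ⊢ (s, ε, YA#)
All input consumed in state s with stack YA#.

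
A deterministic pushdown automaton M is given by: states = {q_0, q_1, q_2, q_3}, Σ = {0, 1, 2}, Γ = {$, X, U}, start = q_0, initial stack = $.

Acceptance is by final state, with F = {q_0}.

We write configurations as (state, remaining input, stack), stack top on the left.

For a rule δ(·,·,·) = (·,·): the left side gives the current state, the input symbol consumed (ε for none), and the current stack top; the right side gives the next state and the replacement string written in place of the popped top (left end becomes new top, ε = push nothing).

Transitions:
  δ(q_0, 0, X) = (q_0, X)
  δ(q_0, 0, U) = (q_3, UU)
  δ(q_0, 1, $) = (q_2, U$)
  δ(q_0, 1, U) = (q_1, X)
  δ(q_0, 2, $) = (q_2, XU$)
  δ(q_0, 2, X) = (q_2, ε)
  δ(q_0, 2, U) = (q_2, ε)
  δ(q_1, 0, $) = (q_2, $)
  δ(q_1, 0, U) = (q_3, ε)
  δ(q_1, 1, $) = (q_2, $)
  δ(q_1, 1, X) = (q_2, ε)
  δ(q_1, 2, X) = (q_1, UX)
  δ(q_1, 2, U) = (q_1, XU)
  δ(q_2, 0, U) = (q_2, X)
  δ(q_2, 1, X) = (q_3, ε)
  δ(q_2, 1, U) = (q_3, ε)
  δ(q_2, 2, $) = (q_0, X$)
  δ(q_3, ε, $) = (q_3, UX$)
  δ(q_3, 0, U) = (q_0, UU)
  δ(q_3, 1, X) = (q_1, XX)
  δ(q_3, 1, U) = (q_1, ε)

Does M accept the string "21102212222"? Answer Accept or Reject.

Reject

(q_0, 21102212222, $)
  read 2, top $: go to q_2, push XU$ → (q_2, 1102212222, XU$)
  read 1, top X: go to q_3, push ε → (q_3, 102212222, U$)
  read 1, top U: go to q_1, push ε → (q_1, 02212222, $)
  read 0, top $: go to q_2, push $ → (q_2, 2212222, $)
  read 2, top $: go to q_0, push X$ → (q_0, 212222, X$)
  read 2, top X: go to q_2, push ε → (q_2, 12222, $)
No transition applies at (q_2, 12222, $); input not fully consumed.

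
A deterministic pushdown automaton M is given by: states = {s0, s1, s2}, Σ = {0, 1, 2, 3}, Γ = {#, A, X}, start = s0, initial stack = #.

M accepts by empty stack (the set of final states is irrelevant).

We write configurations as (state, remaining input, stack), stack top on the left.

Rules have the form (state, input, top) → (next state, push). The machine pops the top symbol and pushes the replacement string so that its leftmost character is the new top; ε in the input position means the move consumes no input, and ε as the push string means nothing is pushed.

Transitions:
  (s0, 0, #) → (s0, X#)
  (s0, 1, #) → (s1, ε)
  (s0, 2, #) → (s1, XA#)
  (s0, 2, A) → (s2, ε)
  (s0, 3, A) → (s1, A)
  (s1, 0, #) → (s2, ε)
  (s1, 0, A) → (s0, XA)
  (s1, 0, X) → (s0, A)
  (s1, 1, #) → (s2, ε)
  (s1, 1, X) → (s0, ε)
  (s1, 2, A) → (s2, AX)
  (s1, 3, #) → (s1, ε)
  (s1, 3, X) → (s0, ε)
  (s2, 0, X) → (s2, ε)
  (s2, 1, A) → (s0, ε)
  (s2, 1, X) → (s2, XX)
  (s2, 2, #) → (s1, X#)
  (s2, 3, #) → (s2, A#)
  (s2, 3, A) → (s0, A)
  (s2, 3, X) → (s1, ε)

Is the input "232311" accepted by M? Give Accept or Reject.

Accept

(s0, 232311, #) ⊢ (s1, 32311, XA#) ⊢ (s0, 2311, A#) ⊢ (s2, 311, #) ⊢ (s2, 11, A#) ⊢ (s0, 1, #) ⊢ (s1, ε, ε)
All input consumed and the stack is empty.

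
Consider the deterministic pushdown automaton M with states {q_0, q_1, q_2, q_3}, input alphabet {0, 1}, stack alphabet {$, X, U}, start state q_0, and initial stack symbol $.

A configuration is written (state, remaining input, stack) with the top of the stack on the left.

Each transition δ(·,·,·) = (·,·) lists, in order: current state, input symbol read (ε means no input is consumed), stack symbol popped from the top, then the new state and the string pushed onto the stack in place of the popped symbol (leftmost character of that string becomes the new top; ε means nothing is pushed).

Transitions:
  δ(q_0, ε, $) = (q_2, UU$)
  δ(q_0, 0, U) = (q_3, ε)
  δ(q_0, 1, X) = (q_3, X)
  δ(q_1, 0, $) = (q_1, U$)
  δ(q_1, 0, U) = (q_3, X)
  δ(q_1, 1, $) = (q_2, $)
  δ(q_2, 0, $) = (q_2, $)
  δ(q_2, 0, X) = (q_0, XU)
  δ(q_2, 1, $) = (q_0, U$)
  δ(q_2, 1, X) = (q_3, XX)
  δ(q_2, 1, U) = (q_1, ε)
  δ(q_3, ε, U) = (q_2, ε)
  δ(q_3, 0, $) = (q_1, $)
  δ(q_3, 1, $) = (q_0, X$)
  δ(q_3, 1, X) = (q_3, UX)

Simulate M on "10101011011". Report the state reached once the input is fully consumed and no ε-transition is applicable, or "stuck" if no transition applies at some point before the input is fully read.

(q_0, 10101011011, $)
  ε-move, top $: go to q_2, push UU$ → (q_2, 10101011011, UU$)
  read 1, top U: go to q_1, push ε → (q_1, 0101011011, U$)
  read 0, top U: go to q_3, push X → (q_3, 101011011, X$)
  read 1, top X: go to q_3, push UX → (q_3, 01011011, UX$)
  ε-move, top U: go to q_2, push ε → (q_2, 01011011, X$)
  read 0, top X: go to q_0, push XU → (q_0, 1011011, XU$)
  read 1, top X: go to q_3, push X → (q_3, 011011, XU$)
No transition for (q_3, 0, top X); M blocks with input 011011 remaining.

stuck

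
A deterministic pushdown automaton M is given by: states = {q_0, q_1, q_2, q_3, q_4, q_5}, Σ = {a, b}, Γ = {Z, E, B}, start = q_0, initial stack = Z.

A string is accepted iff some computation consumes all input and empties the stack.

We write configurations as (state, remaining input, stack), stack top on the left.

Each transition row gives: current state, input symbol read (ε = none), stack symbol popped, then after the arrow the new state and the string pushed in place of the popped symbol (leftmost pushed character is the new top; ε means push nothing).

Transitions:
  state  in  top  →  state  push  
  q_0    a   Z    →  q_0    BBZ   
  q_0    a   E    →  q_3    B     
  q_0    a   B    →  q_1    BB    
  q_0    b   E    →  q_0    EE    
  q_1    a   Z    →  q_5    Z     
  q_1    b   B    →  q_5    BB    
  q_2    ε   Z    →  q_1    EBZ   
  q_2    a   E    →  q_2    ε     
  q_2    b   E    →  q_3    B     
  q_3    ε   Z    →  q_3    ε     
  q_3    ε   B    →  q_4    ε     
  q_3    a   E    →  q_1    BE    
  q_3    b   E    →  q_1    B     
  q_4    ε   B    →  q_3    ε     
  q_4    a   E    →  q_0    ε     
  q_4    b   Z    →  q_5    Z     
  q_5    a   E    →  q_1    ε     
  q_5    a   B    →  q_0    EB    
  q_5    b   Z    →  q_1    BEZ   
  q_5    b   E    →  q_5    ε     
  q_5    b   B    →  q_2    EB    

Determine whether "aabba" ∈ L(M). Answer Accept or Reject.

Reject

(q_0, aabba, Z)
  read a, top Z: go to q_0, push BBZ → (q_0, abba, BBZ)
  read a, top B: go to q_1, push BB → (q_1, bba, BBBZ)
  read b, top B: go to q_5, push BB → (q_5, ba, BBBBZ)
  read b, top B: go to q_2, push EB → (q_2, a, EBBBBZ)
  read a, top E: go to q_2, push ε → (q_2, ε, BBBBZ)
All input consumed; stack is BBBBZ, not empty, and no further ε-move applies.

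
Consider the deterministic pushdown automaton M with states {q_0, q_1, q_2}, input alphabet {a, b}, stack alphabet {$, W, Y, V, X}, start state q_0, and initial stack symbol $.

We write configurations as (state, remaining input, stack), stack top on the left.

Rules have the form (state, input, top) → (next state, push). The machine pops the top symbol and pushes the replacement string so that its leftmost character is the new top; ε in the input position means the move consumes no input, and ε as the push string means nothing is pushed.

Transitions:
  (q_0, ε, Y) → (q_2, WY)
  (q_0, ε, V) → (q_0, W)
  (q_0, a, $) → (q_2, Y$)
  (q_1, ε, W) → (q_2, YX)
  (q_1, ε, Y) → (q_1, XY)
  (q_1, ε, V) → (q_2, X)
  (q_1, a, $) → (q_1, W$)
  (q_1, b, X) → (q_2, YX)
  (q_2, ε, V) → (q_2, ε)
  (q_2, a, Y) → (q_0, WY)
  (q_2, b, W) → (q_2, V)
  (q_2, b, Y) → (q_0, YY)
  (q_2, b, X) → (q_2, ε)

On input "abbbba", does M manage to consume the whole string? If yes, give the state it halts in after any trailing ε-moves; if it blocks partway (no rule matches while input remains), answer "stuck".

q_0

(q_0, abbbba, $) ⊢ (q_2, bbbba, Y$) ⊢ (q_0, bbba, YY$) ⊢ (q_2, bbba, WYY$) ⊢ (q_2, bba, VYY$) ⊢ (q_2, bba, YY$) ⊢ (q_0, ba, YYY$) ⊢ (q_2, ba, WYYY$) ⊢ (q_2, a, VYYY$) ⊢ (q_2, a, YYY$) ⊢ (q_0, ε, WYYY$)
All input consumed; M is in state q_0.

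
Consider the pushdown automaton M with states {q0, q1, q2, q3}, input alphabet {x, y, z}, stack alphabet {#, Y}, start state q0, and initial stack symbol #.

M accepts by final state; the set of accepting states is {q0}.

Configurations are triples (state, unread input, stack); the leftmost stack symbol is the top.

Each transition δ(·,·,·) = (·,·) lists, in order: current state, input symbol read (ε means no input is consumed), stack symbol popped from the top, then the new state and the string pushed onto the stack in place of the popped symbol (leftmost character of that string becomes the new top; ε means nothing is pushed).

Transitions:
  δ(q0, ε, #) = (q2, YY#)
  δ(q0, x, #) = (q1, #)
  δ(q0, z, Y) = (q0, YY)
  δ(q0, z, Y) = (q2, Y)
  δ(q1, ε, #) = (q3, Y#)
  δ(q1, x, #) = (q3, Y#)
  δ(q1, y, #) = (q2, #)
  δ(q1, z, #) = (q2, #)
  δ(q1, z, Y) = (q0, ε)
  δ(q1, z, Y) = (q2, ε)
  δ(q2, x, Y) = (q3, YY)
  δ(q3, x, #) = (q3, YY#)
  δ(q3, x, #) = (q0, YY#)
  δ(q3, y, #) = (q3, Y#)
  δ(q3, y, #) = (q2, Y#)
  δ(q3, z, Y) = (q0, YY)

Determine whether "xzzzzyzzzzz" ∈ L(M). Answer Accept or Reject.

Reject

No computation consumes all input and reaches a final state.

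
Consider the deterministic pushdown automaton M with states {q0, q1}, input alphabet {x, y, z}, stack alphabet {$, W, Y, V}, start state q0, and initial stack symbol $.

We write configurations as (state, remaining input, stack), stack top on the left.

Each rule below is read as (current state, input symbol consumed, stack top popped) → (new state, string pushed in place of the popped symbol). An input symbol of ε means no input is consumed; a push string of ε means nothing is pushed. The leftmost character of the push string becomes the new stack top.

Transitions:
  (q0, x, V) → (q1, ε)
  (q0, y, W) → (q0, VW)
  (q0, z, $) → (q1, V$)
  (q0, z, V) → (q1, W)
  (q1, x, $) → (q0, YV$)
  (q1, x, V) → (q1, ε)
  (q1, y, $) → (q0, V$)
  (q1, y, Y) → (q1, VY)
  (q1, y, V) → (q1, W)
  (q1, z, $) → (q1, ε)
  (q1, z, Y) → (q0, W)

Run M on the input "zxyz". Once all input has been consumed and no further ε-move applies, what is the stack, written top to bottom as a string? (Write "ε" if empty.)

W$

(q0, zxyz, $) ⊢ (q1, xyz, V$) ⊢ (q1, yz, $) ⊢ (q0, z, V$) ⊢ (q1, ε, W$)
All input consumed in state q1 with stack W$.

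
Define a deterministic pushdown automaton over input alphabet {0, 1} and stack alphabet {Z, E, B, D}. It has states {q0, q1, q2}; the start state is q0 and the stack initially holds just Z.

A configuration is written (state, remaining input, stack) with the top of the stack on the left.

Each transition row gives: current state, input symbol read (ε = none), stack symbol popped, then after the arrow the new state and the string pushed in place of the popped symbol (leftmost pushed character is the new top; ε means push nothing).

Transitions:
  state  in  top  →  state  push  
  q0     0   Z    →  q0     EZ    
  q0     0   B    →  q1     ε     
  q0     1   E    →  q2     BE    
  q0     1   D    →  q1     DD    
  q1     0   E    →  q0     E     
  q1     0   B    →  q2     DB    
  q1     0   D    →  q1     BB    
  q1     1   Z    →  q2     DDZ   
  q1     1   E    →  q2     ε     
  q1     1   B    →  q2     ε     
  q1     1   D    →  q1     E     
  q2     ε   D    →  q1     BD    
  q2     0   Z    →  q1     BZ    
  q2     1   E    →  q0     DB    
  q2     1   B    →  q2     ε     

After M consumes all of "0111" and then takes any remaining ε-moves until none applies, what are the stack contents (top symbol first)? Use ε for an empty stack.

DBZ

(q0, 0111, Z)
  read 0, top Z: go to q0, push EZ → (q0, 111, EZ)
  read 1, top E: go to q2, push BE → (q2, 11, BEZ)
  read 1, top B: go to q2, push ε → (q2, 1, EZ)
  read 1, top E: go to q0, push DB → (q0, ε, DBZ)
All input consumed in state q0 with stack DBZ.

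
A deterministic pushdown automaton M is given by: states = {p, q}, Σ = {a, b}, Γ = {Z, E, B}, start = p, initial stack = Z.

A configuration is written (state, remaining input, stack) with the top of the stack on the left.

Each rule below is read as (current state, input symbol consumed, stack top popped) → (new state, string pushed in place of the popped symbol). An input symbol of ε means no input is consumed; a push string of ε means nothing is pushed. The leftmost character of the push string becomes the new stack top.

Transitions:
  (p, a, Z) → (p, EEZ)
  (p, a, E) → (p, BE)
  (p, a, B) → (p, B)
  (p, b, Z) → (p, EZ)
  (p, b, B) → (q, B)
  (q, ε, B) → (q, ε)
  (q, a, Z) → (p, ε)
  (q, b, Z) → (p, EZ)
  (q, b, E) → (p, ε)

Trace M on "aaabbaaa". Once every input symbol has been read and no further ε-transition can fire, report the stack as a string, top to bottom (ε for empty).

BEZ

(p, aaabbaaa, Z)
  read a, top Z: go to p, push EEZ → (p, aabbaaa, EEZ)
  read a, top E: go to p, push BE → (p, abbaaa, BEEZ)
  read a, top B: go to p, push B → (p, bbaaa, BEEZ)
  read b, top B: go to q, push B → (q, baaa, BEEZ)
  ε-move, top B: go to q, push ε → (q, baaa, EEZ)
  read b, top E: go to p, push ε → (p, aaa, EZ)
  read a, top E: go to p, push BE → (p, aa, BEZ)
  read a, top B: go to p, push B → (p, a, BEZ)
  read a, top B: go to p, push B → (p, ε, BEZ)
All input consumed in state p with stack BEZ.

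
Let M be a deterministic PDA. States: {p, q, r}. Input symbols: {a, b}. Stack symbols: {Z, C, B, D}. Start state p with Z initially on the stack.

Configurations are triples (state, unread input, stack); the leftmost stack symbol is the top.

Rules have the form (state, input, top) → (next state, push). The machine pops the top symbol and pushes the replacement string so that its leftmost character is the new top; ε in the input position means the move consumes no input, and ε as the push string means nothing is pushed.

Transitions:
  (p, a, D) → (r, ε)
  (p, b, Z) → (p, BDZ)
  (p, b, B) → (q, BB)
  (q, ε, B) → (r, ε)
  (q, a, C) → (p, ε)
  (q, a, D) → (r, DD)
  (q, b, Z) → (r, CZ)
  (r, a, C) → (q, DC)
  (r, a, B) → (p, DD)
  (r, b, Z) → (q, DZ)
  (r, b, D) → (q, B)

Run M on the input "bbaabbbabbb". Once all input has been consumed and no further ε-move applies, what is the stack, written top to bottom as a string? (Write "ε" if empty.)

(p, bbaabbbabbb, Z)
  read b, top Z: go to p, push BDZ → (p, baabbbabbb, BDZ)
  read b, top B: go to q, push BB → (q, aabbbabbb, BBDZ)
  ε-move, top B: go to r, push ε → (r, aabbbabbb, BDZ)
  read a, top B: go to p, push DD → (p, abbbabbb, DDDZ)
  read a, top D: go to r, push ε → (r, bbbabbb, DDZ)
  read b, top D: go to q, push B → (q, bbabbb, BDZ)
  ε-move, top B: go to r, push ε → (r, bbabbb, DZ)
  read b, top D: go to q, push B → (q, babbb, BZ)
  ε-move, top B: go to r, push ε → (r, babbb, Z)
  read b, top Z: go to q, push DZ → (q, abbb, DZ)
  read a, top D: go to r, push DD → (r, bbb, DDZ)
  read b, top D: go to q, push B → (q, bb, BDZ)
  ε-move, top B: go to r, push ε → (r, bb, DZ)
  read b, top D: go to q, push B → (q, b, BZ)
  ε-move, top B: go to r, push ε → (r, b, Z)
  read b, top Z: go to q, push DZ → (q, ε, DZ)
All input consumed in state q with stack DZ.

DZ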